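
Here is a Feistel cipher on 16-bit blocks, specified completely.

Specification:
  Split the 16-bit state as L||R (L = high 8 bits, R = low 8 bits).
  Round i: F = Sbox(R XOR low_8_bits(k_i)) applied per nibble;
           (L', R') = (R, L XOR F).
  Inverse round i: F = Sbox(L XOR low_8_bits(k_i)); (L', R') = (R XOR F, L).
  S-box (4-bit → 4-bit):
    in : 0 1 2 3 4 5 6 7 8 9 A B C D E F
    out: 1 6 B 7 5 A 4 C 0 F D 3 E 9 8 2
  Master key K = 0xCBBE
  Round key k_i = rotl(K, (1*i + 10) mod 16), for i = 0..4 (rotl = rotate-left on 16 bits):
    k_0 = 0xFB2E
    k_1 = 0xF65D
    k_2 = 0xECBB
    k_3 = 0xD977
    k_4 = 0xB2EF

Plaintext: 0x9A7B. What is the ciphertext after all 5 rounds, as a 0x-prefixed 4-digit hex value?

s_0 = plaintext = 0x9A7B
s_1 = Round(s_0, k_0) = 0x7B30
s_2 = Round(s_1, k_1) = 0x3032
s_3 = Round(s_2, k_2) = 0x323F
s_4 = Round(s_3, k_3) = 0x3F62
s_5 = Round(s_4, k_4) = 0x6236

0x6236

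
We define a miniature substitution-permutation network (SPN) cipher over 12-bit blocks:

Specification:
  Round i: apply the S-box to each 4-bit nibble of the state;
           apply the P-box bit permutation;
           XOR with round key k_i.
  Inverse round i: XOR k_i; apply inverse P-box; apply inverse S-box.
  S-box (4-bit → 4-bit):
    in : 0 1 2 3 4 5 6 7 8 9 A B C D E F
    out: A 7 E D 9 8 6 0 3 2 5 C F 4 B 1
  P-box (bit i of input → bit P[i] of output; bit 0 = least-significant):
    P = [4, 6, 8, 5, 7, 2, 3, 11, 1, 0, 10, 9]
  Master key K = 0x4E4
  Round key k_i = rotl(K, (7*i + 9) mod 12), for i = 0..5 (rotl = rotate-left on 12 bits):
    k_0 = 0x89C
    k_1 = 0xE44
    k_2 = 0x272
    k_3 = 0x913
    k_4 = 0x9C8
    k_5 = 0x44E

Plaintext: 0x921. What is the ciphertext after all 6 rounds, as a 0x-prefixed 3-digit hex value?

s_0 = plaintext = 0x921
s_1 = Round(s_0, k_0) = 0x1C1
s_2 = Round(s_1, k_1) = 0x39B
s_3 = Round(s_2, k_2) = 0x554
s_4 = Round(s_3, k_3) = 0x323
s_5 = Round(s_4, k_4) = 0x6F6
s_6 = Round(s_5, k_5) = 0x18F

0x18F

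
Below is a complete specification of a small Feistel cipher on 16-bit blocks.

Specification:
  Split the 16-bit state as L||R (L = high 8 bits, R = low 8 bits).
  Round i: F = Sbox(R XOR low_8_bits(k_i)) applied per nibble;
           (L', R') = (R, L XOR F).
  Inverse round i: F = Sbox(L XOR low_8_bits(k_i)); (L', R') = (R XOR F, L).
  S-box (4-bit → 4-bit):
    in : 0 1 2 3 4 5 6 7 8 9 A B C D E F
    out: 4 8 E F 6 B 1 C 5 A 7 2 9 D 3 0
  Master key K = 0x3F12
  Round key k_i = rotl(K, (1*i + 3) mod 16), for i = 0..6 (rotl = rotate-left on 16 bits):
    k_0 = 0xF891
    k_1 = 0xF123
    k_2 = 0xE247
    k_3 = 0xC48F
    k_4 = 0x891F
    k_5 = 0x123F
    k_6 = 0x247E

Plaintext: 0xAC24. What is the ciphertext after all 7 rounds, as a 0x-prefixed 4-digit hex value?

0x2031

s_0 = plaintext = 0xAC24
s_1 = Round(s_0, k_0) = 0x2487
s_2 = Round(s_1, k_1) = 0x8752
s_3 = Round(s_2, k_2) = 0x520C
s_4 = Round(s_3, k_3) = 0x0C0D
s_5 = Round(s_4, k_4) = 0x0D82
s_6 = Round(s_5, k_5) = 0x8220
s_7 = Round(s_6, k_6) = 0x2031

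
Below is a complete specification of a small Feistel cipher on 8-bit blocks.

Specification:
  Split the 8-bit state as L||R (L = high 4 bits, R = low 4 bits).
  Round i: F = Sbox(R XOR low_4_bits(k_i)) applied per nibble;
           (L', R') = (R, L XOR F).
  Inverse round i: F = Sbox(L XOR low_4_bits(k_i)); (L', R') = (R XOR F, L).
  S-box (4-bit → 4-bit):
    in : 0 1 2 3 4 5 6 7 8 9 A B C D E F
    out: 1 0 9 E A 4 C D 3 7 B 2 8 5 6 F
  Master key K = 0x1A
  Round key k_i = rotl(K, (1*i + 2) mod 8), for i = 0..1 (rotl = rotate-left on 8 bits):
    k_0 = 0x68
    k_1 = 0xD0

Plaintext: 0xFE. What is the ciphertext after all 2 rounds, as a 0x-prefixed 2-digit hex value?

0x30

s_0 = plaintext = 0xFE
s_1 = Round(s_0, k_0) = 0xE3
s_2 = Round(s_1, k_1) = 0x30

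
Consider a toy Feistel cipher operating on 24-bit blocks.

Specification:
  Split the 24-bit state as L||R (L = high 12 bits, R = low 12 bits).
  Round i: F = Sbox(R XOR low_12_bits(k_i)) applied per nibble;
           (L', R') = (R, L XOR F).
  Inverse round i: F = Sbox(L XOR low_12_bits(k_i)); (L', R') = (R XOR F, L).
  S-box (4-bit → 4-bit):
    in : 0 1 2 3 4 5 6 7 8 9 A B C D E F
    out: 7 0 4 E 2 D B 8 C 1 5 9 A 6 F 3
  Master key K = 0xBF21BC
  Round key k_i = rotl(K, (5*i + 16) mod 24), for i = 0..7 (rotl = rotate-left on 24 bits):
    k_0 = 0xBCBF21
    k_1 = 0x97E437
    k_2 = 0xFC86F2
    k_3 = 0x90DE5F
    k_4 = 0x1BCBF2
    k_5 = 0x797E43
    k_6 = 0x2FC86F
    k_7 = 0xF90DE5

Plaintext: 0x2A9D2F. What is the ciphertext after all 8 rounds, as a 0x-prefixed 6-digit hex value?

s_0 = plaintext = 0x2A9D2F
s_1 = Round(s_0, k_0) = 0xD2F6D6
s_2 = Round(s_1, k_1) = 0x6D69DF
s_3 = Round(s_2, k_2) = 0x9DF590
s_4 = Round(s_3, k_3) = 0x59007C
s_5 = Round(s_4, k_4) = 0x07CC5F
s_6 = Round(s_5, k_5) = 0xC5F476
s_7 = Round(s_6, k_6) = 0x47665E
s_8 = Round(s_7, k_7) = 0x65EDEF

0x65EDEF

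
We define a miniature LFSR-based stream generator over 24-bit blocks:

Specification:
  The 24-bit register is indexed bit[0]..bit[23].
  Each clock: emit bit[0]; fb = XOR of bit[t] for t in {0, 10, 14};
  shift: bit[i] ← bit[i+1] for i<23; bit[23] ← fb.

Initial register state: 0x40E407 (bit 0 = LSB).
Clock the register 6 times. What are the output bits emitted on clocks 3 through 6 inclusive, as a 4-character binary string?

1000

reg_0 = 0x40E407
clock 1: out=1, reg = 0xA07203
clock 2: out=1, reg = 0x503901
clock 3: out=1, reg = 0xA81C80
clock 4: out=0, reg = 0xD40E40
clock 5: out=0, reg = 0xEA0720
clock 6: out=0, reg = 0xF50390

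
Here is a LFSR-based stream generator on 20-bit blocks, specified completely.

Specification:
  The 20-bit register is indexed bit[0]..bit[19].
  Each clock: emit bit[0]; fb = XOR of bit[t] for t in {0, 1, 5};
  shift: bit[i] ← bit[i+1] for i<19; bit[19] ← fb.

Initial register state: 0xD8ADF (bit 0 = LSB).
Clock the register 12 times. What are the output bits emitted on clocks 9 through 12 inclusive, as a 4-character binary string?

reg_0 = 0xD8ADF
clock 1: out=1, reg = 0x6C56F
clock 2: out=1, reg = 0xB62B7
clock 3: out=1, reg = 0xDB15B
clock 4: out=1, reg = 0x6D8AD
clock 5: out=1, reg = 0x36C56
clock 6: out=0, reg = 0x9B62B
clock 7: out=1, reg = 0xCDB15
clock 8: out=1, reg = 0xE6D8A
clock 9: out=0, reg = 0xF36C5
clock 10: out=1, reg = 0xF9B62
clock 11: out=0, reg = 0x7CDB1
clock 12: out=1, reg = 0x3E6D8

0101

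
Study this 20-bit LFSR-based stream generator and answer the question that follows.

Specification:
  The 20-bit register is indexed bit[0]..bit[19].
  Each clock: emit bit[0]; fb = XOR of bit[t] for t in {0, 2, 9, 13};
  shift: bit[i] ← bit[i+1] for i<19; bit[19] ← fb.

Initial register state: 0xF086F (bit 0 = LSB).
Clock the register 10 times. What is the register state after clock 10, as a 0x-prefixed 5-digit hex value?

0x623C2

reg_0 = 0xF086F
clock 1: out=1, reg = 0x78437
clock 2: out=1, reg = 0x3C21B
clock 3: out=1, reg = 0x1E10D
clock 4: out=1, reg = 0x8F086
clock 5: out=0, reg = 0x47843
clock 6: out=1, reg = 0x23C21
clock 7: out=1, reg = 0x11E10
clock 8: out=0, reg = 0x88F08
clock 9: out=0, reg = 0xC4784
clock 10: out=0, reg = 0x623C2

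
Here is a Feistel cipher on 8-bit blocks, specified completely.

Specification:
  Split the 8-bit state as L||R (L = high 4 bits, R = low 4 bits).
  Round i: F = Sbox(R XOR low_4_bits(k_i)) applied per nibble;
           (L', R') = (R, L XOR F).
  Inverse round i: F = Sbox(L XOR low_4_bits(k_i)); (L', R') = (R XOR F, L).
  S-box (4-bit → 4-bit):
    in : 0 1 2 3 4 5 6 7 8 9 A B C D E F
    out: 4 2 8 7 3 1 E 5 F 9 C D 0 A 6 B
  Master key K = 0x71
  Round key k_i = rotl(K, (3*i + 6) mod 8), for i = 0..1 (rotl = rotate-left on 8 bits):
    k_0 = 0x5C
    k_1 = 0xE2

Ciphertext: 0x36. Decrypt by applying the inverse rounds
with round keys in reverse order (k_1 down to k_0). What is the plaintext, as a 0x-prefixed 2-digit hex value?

s_0 = ciphertext = 0x36
s_1 = InvRound(s_0, k_1) = 0x43
s_2 = InvRound(s_1, k_0) = 0xC4

0xC4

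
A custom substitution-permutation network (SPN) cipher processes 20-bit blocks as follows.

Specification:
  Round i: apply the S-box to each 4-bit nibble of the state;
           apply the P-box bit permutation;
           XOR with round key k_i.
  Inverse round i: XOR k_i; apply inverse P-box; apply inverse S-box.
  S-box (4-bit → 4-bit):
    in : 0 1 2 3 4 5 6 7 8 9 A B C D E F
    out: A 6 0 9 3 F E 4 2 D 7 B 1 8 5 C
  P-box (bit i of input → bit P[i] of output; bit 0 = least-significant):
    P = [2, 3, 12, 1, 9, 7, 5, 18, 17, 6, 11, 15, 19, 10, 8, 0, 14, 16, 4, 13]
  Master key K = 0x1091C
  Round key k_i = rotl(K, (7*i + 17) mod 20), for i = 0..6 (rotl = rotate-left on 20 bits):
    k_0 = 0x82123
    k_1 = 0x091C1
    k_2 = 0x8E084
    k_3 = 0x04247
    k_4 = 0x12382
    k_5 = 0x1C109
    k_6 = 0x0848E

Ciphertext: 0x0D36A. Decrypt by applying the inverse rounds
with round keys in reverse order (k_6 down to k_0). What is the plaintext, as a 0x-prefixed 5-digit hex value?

0xC4964

s_0 = ciphertext = 0x0D36A
s_1 = InvRound(s_0, k_6) = 0xC18AE
s_2 = InvRound(s_1, k_5) = 0x49F69
s_3 = InvRound(s_2, k_4) = 0x00666
s_4 = InvRound(s_3, k_3) = 0xC0272
s_5 = InvRound(s_4, k_2) = 0x92053
s_6 = InvRound(s_5, k_1) = 0x6ED8F
s_7 = InvRound(s_6, k_0) = 0xC4964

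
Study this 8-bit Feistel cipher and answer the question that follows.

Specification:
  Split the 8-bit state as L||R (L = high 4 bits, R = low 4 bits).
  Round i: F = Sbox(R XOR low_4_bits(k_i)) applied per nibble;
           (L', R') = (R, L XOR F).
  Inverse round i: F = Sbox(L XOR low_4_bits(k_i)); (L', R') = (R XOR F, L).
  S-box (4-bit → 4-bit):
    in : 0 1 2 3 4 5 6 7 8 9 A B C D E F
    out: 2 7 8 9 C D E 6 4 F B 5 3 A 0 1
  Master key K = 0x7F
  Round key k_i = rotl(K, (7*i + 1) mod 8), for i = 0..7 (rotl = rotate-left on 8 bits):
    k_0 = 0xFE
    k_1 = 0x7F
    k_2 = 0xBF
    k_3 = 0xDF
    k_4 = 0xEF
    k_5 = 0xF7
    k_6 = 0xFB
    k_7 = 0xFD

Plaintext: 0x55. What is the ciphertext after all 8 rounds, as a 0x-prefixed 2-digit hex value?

0x91

s_0 = plaintext = 0x55
s_1 = Round(s_0, k_0) = 0x50
s_2 = Round(s_1, k_1) = 0x04
s_3 = Round(s_2, k_2) = 0x45
s_4 = Round(s_3, k_3) = 0x5F
s_5 = Round(s_4, k_4) = 0xF7
s_6 = Round(s_5, k_5) = 0x7D
s_7 = Round(s_6, k_6) = 0xD9
s_8 = Round(s_7, k_7) = 0x91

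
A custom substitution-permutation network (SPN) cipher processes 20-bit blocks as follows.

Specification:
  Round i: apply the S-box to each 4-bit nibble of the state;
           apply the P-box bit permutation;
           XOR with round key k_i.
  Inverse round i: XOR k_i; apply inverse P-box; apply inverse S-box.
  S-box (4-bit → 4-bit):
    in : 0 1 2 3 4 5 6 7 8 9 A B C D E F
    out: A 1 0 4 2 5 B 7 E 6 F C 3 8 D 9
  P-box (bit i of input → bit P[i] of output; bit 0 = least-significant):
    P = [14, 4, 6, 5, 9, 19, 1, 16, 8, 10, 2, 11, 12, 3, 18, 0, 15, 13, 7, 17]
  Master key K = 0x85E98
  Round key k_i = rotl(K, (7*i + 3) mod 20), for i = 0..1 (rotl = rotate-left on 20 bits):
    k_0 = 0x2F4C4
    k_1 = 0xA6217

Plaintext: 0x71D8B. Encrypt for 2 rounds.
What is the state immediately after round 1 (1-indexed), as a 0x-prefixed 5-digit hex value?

0xB4C26

s_0 = plaintext = 0x71D8B
s_1 = Round(s_0, k_0) = 0xB4C26
s_2 = Round(s_1, k_1) = 0x827AF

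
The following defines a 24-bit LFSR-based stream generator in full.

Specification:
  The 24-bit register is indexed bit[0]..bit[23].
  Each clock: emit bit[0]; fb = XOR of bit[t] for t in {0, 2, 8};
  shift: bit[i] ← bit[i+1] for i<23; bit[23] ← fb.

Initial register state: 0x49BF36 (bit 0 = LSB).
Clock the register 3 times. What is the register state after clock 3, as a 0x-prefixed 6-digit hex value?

0x8937E6

reg_0 = 0x49BF36
clock 1: out=0, reg = 0x24DF9B
clock 2: out=1, reg = 0x126FCD
clock 3: out=1, reg = 0x8937E6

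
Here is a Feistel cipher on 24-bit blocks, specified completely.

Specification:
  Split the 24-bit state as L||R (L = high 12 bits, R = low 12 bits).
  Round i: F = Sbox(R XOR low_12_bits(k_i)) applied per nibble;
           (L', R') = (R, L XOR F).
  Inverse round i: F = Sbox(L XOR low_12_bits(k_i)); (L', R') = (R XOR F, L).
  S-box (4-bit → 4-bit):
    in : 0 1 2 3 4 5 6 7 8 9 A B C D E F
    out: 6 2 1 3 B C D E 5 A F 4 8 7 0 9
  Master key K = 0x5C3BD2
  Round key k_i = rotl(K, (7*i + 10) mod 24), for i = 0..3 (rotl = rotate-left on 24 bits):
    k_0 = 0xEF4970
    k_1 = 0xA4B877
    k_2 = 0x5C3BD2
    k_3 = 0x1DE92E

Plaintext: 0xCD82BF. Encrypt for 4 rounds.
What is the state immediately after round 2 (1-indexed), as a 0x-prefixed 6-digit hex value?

0x8514A2

s_0 = plaintext = 0xCD82BF
s_1 = Round(s_0, k_0) = 0x2BF851
s_2 = Round(s_1, k_1) = 0x8514A2
s_3 = Round(s_2, k_2) = 0x4A21B7
s_4 = Round(s_3, k_3) = 0x1B7108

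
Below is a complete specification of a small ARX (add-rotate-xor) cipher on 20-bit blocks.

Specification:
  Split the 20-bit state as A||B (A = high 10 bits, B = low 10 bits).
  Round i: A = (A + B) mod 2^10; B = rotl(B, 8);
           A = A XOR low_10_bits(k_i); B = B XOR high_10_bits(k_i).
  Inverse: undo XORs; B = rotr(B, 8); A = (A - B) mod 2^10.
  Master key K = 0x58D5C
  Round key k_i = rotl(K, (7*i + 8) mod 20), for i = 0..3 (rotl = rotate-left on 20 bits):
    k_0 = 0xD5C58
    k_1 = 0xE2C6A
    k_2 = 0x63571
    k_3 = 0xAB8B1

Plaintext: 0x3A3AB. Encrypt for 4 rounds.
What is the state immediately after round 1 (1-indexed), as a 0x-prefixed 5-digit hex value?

s_0 = plaintext = 0x3A3AB
s_1 = Round(s_0, k_0) = 0x32CBD
s_2 = Round(s_1, k_1) = 0x78AA4
s_3 = Round(s_2, k_2) = 0x7DD24
s_4 = Round(s_3, k_3) = 0xEAAE7

0x32CBD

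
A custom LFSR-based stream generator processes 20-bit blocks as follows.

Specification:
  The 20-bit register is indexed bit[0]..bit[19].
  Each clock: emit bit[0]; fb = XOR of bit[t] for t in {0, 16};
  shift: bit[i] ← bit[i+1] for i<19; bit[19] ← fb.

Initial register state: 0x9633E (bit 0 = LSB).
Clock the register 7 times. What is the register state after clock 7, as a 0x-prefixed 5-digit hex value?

0x8F2C6

reg_0 = 0x9633E
clock 1: out=0, reg = 0xCB19F
clock 2: out=1, reg = 0xE58CF
clock 3: out=1, reg = 0xF2C67
clock 4: out=1, reg = 0x79633
clock 5: out=1, reg = 0x3CB19
clock 6: out=1, reg = 0x1E58C
clock 7: out=0, reg = 0x8F2C6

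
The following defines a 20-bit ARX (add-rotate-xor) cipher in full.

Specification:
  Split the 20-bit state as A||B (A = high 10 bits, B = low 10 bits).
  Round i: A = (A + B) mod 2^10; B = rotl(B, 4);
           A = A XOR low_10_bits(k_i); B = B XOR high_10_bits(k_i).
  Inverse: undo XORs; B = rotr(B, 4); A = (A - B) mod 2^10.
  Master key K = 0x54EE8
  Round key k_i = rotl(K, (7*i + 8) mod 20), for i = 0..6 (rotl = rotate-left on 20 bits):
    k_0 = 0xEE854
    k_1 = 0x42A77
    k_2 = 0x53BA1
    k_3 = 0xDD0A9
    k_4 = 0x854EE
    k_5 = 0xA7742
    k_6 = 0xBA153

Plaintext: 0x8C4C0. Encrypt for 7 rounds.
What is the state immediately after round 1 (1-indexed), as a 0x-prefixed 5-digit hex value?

s_0 = plaintext = 0x8C4C0
s_1 = Round(s_0, k_0) = 0xA97B9
s_2 = Round(s_1, k_1) = 0x0A694
s_3 = Round(s_2, k_2) = 0x47004
s_4 = Round(s_3, k_3) = 0x62734
s_5 = Round(s_4, k_4) = 0x14D59
s_6 = Round(s_5, k_5) = 0xBBB08
s_7 = Round(s_6, k_6) = 0x29664

0xA97B9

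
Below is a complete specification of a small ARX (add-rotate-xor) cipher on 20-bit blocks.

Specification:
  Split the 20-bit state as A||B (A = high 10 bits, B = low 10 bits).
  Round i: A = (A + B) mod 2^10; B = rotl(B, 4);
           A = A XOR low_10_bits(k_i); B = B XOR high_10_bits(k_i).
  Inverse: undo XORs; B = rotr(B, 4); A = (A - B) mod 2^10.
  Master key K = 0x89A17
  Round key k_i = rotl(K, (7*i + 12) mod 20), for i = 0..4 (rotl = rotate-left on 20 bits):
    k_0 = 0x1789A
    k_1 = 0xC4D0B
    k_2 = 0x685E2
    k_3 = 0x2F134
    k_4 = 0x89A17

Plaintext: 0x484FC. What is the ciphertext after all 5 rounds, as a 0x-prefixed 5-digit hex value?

0x74BBA

s_0 = plaintext = 0x484FC
s_1 = Round(s_0, k_0) = 0xA1F9D
s_2 = Round(s_1, k_1) = 0xCBECD
s_3 = Round(s_2, k_2) = 0x0797A
s_4 = Round(s_3, k_3) = 0x2B319
s_5 = Round(s_4, k_4) = 0x74BBA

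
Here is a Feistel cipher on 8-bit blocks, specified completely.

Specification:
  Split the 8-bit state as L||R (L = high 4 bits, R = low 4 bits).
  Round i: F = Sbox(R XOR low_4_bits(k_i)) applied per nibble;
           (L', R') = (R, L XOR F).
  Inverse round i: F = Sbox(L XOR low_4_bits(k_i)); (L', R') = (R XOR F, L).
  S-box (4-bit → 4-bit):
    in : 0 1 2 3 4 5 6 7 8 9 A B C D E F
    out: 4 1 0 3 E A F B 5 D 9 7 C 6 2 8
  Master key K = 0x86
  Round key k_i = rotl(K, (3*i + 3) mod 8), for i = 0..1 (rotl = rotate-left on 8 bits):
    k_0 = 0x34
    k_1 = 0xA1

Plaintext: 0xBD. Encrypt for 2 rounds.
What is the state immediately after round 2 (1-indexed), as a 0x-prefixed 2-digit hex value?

0x66

s_0 = plaintext = 0xBD
s_1 = Round(s_0, k_0) = 0xD6
s_2 = Round(s_1, k_1) = 0x66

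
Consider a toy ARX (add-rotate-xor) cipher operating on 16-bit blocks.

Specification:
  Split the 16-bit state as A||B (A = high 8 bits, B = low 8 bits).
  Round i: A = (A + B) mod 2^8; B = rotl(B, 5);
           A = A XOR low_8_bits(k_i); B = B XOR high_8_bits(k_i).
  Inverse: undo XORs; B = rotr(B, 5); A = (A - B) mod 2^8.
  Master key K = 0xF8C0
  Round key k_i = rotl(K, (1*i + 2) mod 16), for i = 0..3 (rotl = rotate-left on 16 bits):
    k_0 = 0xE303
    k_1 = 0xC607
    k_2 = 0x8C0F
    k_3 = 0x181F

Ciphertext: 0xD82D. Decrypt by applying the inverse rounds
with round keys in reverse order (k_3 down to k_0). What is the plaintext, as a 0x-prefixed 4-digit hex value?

0x8FE4

s_0 = ciphertext = 0xD82D
s_1 = InvRound(s_0, k_3) = 0x1EA9
s_2 = InvRound(s_1, k_2) = 0xE829
s_3 = InvRound(s_2, k_1) = 0x707F
s_4 = InvRound(s_3, k_0) = 0x8FE4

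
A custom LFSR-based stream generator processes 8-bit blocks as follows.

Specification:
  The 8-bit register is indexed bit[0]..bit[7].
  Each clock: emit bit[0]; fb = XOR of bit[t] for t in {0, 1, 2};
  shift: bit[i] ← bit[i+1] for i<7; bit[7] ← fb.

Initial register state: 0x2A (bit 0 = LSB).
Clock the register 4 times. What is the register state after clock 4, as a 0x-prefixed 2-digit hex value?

reg_0 = 0x2A
clock 1: out=0, reg = 0x95
clock 2: out=1, reg = 0x4A
clock 3: out=0, reg = 0xA5
clock 4: out=1, reg = 0x52

0x52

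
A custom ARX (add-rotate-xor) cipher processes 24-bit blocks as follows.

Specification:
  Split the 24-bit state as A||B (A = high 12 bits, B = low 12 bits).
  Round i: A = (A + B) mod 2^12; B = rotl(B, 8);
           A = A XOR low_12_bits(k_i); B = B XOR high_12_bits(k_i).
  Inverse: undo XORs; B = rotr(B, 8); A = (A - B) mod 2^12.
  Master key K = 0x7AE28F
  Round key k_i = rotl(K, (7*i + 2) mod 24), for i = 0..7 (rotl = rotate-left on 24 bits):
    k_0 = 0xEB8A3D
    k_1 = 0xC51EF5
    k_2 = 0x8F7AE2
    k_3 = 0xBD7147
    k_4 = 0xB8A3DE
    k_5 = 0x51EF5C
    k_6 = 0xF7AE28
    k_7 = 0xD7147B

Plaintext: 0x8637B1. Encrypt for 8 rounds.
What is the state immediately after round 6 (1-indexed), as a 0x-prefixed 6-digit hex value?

s_0 = plaintext = 0x8637B1
s_1 = Round(s_0, k_0) = 0xA29FC3
s_2 = Round(s_1, k_1) = 0x719FAD
s_3 = Round(s_2, k_2) = 0xC2450D
s_4 = Round(s_3, k_3) = 0x076687
s_5 = Round(s_4, k_4) = 0x523CE2
s_6 = Round(s_5, k_5) = 0xD597D0
s_7 = Round(s_6, k_6) = 0xB01F07
s_8 = Round(s_7, k_7) = 0xE73A81

0xD597D0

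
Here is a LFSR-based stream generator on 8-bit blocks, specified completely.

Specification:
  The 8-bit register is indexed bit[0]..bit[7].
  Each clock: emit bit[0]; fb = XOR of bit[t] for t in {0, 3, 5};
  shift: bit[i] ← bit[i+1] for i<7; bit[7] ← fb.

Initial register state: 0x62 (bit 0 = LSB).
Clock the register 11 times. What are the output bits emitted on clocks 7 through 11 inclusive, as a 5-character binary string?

reg_0 = 0x62
clock 1: out=0, reg = 0xB1
clock 2: out=1, reg = 0x58
clock 3: out=0, reg = 0xAC
clock 4: out=0, reg = 0x56
clock 5: out=0, reg = 0x2B
clock 6: out=1, reg = 0x95
clock 7: out=1, reg = 0xCA
clock 8: out=0, reg = 0xE5
clock 9: out=1, reg = 0x72
clock 10: out=0, reg = 0xB9
clock 11: out=1, reg = 0xDC

10101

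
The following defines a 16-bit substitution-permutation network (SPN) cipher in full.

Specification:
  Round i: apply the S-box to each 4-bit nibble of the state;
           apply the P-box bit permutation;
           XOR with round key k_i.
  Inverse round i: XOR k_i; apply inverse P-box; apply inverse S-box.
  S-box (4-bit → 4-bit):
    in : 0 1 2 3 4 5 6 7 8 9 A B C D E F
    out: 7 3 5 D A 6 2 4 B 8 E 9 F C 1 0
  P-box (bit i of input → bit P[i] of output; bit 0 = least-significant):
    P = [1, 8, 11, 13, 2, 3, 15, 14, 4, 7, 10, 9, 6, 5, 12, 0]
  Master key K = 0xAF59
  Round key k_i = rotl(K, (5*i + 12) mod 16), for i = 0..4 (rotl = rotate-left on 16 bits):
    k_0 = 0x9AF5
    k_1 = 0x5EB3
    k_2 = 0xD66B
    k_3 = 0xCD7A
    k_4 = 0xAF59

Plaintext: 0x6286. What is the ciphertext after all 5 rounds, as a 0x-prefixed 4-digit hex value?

s_0 = plaintext = 0x6286
s_1 = Round(s_0, k_0) = 0xDFC9
s_2 = Round(s_1, k_1) = 0xAEBE
s_3 = Round(s_2, k_2) = 0x865C
s_4 = Round(s_3, k_3) = 0x6491
s_5 = Round(s_4, k_4) = 0xECFB

0xECFB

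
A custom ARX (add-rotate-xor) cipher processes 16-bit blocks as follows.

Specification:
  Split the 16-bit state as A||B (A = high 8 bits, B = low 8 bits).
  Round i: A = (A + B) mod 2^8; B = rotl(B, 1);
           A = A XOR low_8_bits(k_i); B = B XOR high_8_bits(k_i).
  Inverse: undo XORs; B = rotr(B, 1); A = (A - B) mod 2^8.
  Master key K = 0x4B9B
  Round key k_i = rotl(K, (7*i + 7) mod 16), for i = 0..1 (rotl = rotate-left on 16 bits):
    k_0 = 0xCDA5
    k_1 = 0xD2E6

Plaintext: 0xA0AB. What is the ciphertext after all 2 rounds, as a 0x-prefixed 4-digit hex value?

s_0 = plaintext = 0xA0AB
s_1 = Round(s_0, k_0) = 0xEE9A
s_2 = Round(s_1, k_1) = 0x6EE7

0x6EE7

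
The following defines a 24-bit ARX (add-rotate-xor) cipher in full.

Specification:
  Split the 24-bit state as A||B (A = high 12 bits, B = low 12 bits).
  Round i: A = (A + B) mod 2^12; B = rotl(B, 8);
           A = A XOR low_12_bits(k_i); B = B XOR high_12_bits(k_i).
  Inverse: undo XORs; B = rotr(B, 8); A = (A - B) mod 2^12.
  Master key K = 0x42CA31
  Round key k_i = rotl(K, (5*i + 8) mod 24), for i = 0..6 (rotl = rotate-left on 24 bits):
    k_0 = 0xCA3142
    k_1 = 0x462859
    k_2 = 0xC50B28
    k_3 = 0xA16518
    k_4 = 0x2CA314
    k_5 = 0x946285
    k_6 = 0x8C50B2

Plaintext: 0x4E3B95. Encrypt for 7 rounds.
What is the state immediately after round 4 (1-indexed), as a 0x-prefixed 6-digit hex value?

0xCFF5ED

s_0 = plaintext = 0x4E3B95
s_1 = Round(s_0, k_0) = 0x13A91A
s_2 = Round(s_1, k_1) = 0x20DEF3
s_3 = Round(s_2, k_2) = 0xA28FBF
s_4 = Round(s_3, k_3) = 0xCFF5ED
s_5 = Round(s_4, k_4) = 0x1F8F94
s_6 = Round(s_5, k_5) = 0x309DBF
s_7 = Round(s_6, k_6) = 0x07A71E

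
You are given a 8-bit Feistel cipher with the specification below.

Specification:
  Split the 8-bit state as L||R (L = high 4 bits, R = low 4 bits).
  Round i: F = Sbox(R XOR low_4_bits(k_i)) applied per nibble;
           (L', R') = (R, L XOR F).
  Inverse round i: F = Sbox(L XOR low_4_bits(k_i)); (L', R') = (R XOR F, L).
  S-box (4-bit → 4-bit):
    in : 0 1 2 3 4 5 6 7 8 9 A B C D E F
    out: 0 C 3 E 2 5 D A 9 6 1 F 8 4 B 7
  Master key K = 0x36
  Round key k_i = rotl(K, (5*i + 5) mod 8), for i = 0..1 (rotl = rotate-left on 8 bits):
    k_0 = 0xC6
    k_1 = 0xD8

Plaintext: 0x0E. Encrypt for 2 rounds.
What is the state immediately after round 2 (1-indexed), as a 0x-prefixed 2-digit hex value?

s_0 = plaintext = 0x0E
s_1 = Round(s_0, k_0) = 0xE9
s_2 = Round(s_1, k_1) = 0x92

0x92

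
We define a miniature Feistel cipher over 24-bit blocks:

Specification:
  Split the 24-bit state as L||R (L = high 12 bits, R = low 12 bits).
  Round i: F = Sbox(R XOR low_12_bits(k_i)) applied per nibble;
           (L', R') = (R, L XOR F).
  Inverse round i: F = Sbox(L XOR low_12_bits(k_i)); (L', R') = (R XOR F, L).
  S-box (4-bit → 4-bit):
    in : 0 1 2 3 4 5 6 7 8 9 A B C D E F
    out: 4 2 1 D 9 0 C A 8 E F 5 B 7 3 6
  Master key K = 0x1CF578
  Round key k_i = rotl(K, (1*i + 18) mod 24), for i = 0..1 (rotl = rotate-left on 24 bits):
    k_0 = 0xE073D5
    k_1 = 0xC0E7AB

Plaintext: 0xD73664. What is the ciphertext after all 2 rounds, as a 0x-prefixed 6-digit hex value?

0xD219EB

s_0 = plaintext = 0xD73664
s_1 = Round(s_0, k_0) = 0x664D21
s_2 = Round(s_1, k_1) = 0xD219EB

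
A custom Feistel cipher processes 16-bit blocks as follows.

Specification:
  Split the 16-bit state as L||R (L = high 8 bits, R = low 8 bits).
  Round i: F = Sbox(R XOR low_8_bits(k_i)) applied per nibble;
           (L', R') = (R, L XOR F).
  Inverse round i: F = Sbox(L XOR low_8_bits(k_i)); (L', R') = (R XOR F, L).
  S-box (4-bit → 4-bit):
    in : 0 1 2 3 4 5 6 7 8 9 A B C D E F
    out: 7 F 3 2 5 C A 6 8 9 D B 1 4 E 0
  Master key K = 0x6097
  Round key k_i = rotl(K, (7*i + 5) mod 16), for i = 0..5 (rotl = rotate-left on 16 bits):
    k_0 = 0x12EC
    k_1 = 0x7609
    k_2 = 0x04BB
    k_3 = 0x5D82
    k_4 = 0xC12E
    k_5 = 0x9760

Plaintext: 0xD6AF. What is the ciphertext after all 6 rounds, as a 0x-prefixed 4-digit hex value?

0x8E5A

s_0 = plaintext = 0xD6AF
s_1 = Round(s_0, k_0) = 0xAF84
s_2 = Round(s_1, k_1) = 0x842B
s_3 = Round(s_2, k_2) = 0x2B13
s_4 = Round(s_3, k_3) = 0x13B4
s_5 = Round(s_4, k_4) = 0xB48E
s_6 = Round(s_5, k_5) = 0x8E5A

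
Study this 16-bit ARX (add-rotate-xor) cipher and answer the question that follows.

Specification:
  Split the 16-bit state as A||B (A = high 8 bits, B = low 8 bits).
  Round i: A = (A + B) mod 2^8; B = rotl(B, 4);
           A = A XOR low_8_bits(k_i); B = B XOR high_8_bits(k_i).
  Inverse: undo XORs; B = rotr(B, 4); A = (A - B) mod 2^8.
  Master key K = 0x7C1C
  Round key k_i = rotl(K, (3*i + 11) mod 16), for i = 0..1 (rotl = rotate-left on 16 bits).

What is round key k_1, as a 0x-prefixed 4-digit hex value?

0x1F07

K = 0x7C1C
k_0 = rotl(K, (3*0+11) mod 16) = rotl(K, 11) = 0xE3E0
k_1 = rotl(K, (3*1+11) mod 16) = rotl(K, 14) = 0x1F07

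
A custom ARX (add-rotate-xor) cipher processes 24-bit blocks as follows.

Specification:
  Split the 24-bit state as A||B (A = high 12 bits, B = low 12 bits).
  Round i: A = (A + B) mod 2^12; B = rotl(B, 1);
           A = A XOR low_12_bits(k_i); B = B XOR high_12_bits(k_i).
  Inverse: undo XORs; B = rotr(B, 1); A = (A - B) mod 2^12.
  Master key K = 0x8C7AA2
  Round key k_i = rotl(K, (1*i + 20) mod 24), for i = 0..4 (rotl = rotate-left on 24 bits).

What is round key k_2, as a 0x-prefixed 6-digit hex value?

0xA31EA8

K = 0x8C7AA2
k_0 = rotl(K, (1*0+20) mod 24) = rotl(K, 20) = 0x28C7AA
k_1 = rotl(K, (1*1+20) mod 24) = rotl(K, 21) = 0x518F54
k_2 = rotl(K, (1*2+20) mod 24) = rotl(K, 22) = 0xA31EA8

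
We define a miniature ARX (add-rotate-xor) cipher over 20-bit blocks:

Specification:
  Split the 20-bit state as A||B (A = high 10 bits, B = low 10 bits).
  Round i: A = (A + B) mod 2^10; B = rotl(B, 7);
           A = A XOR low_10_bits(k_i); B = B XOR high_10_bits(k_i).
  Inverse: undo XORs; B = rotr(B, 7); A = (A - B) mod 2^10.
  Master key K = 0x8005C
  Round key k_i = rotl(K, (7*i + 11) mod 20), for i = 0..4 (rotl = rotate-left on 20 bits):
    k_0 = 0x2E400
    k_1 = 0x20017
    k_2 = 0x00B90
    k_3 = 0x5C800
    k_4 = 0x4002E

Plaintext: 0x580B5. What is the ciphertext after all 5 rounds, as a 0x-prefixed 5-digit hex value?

0xC3E85

s_0 = plaintext = 0x580B5
s_1 = Round(s_0, k_0) = 0x8562F
s_2 = Round(s_1, k_1) = 0x14F45
s_3 = Round(s_2, k_2) = 0x022EA
s_4 = Round(s_3, k_3) = 0xBC82F
s_5 = Round(s_4, k_4) = 0xC3E85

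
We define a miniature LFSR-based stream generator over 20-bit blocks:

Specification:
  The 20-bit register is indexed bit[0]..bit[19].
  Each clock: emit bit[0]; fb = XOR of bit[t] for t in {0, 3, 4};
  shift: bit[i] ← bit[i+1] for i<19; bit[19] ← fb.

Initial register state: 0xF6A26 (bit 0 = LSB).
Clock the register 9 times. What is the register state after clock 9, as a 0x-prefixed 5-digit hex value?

reg_0 = 0xF6A26
clock 1: out=0, reg = 0x7B513
clock 2: out=1, reg = 0x3DA89
clock 3: out=1, reg = 0x1ED44
clock 4: out=0, reg = 0x0F6A2
clock 5: out=0, reg = 0x07B51
clock 6: out=1, reg = 0x03DA8
clock 7: out=0, reg = 0x81ED4
clock 8: out=0, reg = 0xC0F6A
clock 9: out=0, reg = 0xE07B5

0xE07B5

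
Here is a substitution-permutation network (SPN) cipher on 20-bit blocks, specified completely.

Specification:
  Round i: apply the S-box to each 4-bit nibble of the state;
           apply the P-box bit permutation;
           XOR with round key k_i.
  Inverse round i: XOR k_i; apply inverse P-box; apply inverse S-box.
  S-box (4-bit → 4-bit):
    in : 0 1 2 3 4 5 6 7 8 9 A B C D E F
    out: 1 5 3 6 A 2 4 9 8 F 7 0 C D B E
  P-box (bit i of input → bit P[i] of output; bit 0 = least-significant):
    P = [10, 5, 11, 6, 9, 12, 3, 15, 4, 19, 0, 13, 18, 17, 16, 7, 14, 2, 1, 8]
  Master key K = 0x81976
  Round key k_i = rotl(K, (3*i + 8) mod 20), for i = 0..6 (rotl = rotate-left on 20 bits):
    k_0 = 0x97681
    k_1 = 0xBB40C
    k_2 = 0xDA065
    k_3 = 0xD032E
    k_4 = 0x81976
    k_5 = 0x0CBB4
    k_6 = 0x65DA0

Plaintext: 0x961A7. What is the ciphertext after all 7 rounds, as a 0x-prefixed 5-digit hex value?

0xFE61C

s_0 = plaintext = 0x961A7
s_1 = Round(s_0, k_0) = 0x821DE
s_2 = Round(s_1, k_1) = 0xD3375
s_3 = Round(s_2, k_2) = 0x66346
s_4 = Round(s_3, k_3) = 0x49B2D
s_5 = Round(s_4, k_4) = 0xF06B2
s_6 = Round(s_5, k_5) = 0x4CE93
s_7 = Round(s_6, k_6) = 0xFE61C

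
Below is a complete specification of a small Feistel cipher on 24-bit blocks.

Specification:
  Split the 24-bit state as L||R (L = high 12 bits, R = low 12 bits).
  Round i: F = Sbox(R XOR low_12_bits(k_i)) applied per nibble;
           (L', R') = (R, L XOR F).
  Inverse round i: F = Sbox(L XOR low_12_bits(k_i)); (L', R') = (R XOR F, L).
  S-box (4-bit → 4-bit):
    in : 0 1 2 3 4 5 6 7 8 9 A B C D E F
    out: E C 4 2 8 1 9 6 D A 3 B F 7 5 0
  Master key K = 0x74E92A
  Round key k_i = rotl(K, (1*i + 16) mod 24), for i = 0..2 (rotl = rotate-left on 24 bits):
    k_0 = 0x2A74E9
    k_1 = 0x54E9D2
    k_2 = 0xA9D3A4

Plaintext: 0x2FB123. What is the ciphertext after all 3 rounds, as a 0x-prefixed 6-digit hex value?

0x250F00

s_0 = plaintext = 0x2FB123
s_1 = Round(s_0, k_0) = 0x123308
s_2 = Round(s_1, k_1) = 0x308250
s_3 = Round(s_2, k_2) = 0x250F00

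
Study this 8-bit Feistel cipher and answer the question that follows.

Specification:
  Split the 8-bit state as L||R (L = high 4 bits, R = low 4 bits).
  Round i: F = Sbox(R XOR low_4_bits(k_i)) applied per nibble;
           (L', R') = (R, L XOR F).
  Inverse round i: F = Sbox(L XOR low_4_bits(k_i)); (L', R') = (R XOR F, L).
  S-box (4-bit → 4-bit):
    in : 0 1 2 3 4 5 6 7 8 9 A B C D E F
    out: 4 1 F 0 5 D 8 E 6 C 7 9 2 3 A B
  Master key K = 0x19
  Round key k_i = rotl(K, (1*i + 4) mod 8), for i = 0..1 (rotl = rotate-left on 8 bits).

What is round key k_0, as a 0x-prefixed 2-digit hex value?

K = 0x19
k_0 = rotl(K, (1*0+4) mod 8) = rotl(K, 4) = 0x91

0x91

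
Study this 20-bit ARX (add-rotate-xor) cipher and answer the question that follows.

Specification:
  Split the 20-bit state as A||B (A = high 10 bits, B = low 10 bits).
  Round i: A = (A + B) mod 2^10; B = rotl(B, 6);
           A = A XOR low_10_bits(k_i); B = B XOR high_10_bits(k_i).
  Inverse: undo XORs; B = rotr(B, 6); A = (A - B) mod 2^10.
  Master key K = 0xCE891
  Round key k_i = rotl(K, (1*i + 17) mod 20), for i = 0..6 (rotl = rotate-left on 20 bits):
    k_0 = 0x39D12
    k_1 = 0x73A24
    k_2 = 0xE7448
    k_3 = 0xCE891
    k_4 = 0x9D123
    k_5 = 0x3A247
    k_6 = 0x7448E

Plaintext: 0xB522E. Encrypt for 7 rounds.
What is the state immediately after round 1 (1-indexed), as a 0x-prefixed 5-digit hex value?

0x04345

s_0 = plaintext = 0xB522E
s_1 = Round(s_0, k_0) = 0x04345
s_2 = Round(s_1, k_1) = 0x5C4BA
s_3 = Round(s_2, k_2) = 0x98D16
s_4 = Round(s_3, k_3) = 0xFA2AB
s_5 = Round(s_4, k_4) = 0xEC09E
s_6 = Round(s_5, k_5) = 0x82761
s_7 = Round(s_6, k_6) = 0x791A7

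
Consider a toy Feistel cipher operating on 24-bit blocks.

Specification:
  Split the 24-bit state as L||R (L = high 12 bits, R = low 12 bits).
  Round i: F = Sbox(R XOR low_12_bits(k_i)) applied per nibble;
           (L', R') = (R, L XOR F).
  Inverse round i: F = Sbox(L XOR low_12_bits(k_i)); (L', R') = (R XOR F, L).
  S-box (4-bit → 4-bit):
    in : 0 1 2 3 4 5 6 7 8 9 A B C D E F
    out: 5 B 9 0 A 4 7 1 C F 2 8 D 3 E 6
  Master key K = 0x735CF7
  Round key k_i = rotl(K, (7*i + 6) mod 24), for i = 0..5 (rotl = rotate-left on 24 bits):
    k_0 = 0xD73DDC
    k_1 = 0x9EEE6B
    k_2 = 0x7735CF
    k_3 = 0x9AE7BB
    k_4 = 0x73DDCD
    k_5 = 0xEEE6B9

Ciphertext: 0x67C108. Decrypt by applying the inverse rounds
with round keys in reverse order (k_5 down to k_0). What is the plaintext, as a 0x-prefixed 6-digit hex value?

s_0 = ciphertext = 0x67C108
s_1 = InvRound(s_0, k_5) = 0x4DC67C
s_2 = InvRound(s_1, k_4) = 0x9C74DC
s_3 = InvRound(s_2, k_3) = 0xAC19C7
s_4 = InvRound(s_3, k_2) = 0xF99AC1
s_5 = InvRound(s_4, k_1) = 0x1A8F99
s_6 = InvRound(s_5, k_0) = 0x2831A8

0x2831A8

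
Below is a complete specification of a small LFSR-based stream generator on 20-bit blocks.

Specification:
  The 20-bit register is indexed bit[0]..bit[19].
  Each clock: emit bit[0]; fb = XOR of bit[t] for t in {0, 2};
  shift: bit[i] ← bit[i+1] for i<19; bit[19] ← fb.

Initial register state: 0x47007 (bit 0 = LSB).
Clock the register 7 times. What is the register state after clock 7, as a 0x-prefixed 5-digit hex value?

0x0C8E0

reg_0 = 0x47007
clock 1: out=1, reg = 0x23803
clock 2: out=1, reg = 0x91C01
clock 3: out=1, reg = 0xC8E00
clock 4: out=0, reg = 0x64700
clock 5: out=0, reg = 0x32380
clock 6: out=0, reg = 0x191C0
clock 7: out=0, reg = 0x0C8E0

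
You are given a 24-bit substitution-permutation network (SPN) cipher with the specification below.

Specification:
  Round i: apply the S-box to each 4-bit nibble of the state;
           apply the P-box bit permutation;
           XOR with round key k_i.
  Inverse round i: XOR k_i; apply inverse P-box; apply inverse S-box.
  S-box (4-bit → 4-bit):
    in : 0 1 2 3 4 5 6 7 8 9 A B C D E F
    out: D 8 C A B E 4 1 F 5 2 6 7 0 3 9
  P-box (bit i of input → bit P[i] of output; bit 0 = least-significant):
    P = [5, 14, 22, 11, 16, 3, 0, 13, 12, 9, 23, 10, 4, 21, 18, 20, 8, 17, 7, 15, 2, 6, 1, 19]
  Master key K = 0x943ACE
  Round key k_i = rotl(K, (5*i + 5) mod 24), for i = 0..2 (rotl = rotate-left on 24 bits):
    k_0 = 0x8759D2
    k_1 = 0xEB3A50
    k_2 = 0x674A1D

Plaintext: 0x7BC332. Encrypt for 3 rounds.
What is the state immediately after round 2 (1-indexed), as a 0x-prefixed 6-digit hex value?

0xEACA2C

s_0 = plaintext = 0x7BC332
s_1 = Round(s_0, k_0) = 0xE1774E
s_2 = Round(s_1, k_1) = 0xEACA2C
s_3 = Round(s_2, k_2) = 0x012868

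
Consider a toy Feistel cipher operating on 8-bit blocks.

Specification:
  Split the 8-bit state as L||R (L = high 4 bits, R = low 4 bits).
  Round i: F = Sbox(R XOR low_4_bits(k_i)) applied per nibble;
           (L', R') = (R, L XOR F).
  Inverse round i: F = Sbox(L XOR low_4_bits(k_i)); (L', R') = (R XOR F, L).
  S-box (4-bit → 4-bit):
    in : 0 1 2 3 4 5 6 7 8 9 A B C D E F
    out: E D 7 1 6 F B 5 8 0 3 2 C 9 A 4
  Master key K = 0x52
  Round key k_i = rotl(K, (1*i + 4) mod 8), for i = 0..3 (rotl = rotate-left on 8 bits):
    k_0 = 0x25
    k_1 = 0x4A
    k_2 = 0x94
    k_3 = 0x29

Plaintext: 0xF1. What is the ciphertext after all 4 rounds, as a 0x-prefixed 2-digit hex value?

0xFB

s_0 = plaintext = 0xF1
s_1 = Round(s_0, k_0) = 0x19
s_2 = Round(s_1, k_1) = 0x90
s_3 = Round(s_2, k_2) = 0x0F
s_4 = Round(s_3, k_3) = 0xFB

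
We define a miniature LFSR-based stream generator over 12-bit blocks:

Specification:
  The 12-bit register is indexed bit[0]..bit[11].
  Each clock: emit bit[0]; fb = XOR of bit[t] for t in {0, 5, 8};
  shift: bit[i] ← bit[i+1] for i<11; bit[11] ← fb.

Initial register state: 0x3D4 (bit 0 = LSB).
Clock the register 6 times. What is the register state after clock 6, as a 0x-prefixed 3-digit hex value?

0x64F

reg_0 = 0x3D4
clock 1: out=0, reg = 0x9EA
clock 2: out=0, reg = 0x4F5
clock 3: out=1, reg = 0x27A
clock 4: out=0, reg = 0x93D
clock 5: out=1, reg = 0xC9E
clock 6: out=0, reg = 0x64F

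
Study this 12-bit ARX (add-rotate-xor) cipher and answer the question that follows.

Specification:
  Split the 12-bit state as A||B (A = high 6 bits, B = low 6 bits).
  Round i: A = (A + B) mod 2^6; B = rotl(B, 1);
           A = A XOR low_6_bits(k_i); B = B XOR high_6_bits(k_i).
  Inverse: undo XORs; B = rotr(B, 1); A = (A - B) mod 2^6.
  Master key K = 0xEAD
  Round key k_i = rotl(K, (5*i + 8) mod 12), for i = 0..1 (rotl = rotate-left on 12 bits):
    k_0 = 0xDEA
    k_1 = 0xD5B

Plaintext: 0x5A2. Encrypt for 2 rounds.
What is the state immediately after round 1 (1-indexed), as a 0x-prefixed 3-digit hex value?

0x4B2

s_0 = plaintext = 0x5A2
s_1 = Round(s_0, k_0) = 0x4B2
s_2 = Round(s_1, k_1) = 0x7D0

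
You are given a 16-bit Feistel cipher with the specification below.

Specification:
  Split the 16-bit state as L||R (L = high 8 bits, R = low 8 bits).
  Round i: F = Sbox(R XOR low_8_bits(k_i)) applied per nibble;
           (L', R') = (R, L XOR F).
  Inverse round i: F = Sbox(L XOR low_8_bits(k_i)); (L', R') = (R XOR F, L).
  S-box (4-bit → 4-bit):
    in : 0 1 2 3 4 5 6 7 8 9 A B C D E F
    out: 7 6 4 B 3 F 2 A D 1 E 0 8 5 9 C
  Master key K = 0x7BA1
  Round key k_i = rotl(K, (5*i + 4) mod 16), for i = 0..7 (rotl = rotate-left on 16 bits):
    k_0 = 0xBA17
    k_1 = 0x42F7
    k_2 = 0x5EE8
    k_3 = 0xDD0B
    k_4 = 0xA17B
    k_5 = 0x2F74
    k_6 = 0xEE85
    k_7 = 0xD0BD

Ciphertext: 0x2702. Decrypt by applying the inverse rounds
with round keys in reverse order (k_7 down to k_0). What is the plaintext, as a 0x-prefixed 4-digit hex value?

0x7AD3

s_0 = ciphertext = 0x2702
s_1 = InvRound(s_0, k_7) = 0x1C27
s_2 = InvRound(s_1, k_6) = 0x361C
s_3 = InvRound(s_2, k_5) = 0x2836
s_4 = InvRound(s_3, k_4) = 0xCD28
s_5 = InvRound(s_4, k_3) = 0xAACD
s_6 = InvRound(s_5, k_2) = 0xF9AA
s_7 = InvRound(s_6, k_1) = 0xD3F9
s_8 = InvRound(s_7, k_0) = 0x7AD3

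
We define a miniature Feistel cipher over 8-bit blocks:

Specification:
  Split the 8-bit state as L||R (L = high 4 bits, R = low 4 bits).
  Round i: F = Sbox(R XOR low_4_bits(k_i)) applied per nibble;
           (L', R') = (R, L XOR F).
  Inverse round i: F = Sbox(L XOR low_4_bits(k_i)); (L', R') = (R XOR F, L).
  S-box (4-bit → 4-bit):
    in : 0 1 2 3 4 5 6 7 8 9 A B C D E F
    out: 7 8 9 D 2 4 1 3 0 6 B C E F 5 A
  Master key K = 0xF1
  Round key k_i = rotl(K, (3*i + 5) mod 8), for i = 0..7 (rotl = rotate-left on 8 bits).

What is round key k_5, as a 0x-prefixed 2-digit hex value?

K = 0xF1
k_0 = rotl(K, (3*0+5) mod 8) = rotl(K, 5) = 0x3E
k_1 = rotl(K, (3*1+5) mod 8) = rotl(K, 0) = 0xF1
k_2 = rotl(K, (3*2+5) mod 8) = rotl(K, 3) = 0x8F
k_3 = rotl(K, (3*3+5) mod 8) = rotl(K, 6) = 0x7C
k_4 = rotl(K, (3*4+5) mod 8) = rotl(K, 1) = 0xE3
k_5 = rotl(K, (3*5+5) mod 8) = rotl(K, 4) = 0x1F

0x1F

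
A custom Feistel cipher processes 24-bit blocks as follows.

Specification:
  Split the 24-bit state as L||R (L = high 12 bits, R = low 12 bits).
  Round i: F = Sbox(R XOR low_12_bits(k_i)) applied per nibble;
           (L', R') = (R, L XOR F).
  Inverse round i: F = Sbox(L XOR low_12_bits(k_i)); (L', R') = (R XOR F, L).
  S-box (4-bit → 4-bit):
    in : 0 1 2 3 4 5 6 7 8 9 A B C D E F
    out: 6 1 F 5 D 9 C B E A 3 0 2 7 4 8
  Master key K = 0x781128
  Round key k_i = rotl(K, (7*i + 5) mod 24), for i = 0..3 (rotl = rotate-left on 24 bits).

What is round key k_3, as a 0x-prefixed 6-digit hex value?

0xE044A1

K = 0x781128
k_0 = rotl(K, (7*0+5) mod 24) = rotl(K, 5) = 0x02250F
k_1 = rotl(K, (7*1+5) mod 24) = rotl(K, 12) = 0x128781
k_2 = rotl(K, (7*2+5) mod 24) = rotl(K, 19) = 0x43C089
k_3 = rotl(K, (7*3+5) mod 24) = rotl(K, 2) = 0xE044A1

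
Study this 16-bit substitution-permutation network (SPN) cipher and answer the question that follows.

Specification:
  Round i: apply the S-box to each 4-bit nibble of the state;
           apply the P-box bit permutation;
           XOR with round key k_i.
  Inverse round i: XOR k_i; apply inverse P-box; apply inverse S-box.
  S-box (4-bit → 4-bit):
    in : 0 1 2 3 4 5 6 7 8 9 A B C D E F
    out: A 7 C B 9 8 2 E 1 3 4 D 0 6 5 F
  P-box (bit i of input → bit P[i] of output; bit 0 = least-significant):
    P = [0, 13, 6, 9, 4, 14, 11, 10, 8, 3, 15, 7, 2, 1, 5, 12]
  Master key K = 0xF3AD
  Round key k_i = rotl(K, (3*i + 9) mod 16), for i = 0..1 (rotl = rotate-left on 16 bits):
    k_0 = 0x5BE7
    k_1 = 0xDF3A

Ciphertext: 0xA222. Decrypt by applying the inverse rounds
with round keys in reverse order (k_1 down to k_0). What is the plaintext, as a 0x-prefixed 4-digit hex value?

0xCC84

s_0 = ciphertext = 0xA222
s_1 = InvRound(s_0, k_1) = 0x59F6
s_2 = InvRound(s_1, k_0) = 0xCC84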